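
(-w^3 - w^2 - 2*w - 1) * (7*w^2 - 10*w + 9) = -7*w^5 + 3*w^4 - 13*w^3 + 4*w^2 - 8*w - 9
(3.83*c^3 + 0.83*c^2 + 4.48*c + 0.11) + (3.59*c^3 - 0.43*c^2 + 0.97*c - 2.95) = 7.42*c^3 + 0.4*c^2 + 5.45*c - 2.84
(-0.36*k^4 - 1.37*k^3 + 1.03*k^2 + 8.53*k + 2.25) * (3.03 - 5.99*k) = 2.1564*k^5 + 7.1155*k^4 - 10.3208*k^3 - 47.9738*k^2 + 12.3684*k + 6.8175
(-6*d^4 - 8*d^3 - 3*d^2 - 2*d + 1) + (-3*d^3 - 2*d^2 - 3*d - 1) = -6*d^4 - 11*d^3 - 5*d^2 - 5*d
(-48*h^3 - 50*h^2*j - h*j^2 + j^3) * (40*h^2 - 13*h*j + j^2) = -1920*h^5 - 1376*h^4*j + 562*h^3*j^2 + 3*h^2*j^3 - 14*h*j^4 + j^5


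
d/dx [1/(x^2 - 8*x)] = 2*(4 - x)/(x^2*(x - 8)^2)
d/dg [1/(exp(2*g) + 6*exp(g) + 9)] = 2*(-exp(g) - 3)*exp(g)/(exp(2*g) + 6*exp(g) + 9)^2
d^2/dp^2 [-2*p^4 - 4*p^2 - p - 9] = -24*p^2 - 8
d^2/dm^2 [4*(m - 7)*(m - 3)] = 8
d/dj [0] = 0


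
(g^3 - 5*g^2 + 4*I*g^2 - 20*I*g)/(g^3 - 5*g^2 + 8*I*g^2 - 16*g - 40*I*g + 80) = g/(g + 4*I)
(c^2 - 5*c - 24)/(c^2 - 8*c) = (c + 3)/c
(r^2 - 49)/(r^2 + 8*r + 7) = (r - 7)/(r + 1)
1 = 1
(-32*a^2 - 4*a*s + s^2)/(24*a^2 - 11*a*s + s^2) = (4*a + s)/(-3*a + s)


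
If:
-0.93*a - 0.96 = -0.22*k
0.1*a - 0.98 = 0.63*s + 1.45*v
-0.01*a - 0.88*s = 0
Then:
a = 13.5312831389183*v + 9.14528101802757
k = 57.2004241781548*v + 43.0232333943893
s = -0.153764581124072*v - 0.103923647932131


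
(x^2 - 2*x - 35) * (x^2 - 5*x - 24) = x^4 - 7*x^3 - 49*x^2 + 223*x + 840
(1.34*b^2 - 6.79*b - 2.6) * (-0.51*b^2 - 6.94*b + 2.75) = -0.6834*b^4 - 5.8367*b^3 + 52.1336*b^2 - 0.628499999999999*b - 7.15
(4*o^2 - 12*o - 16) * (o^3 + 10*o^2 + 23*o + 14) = 4*o^5 + 28*o^4 - 44*o^3 - 380*o^2 - 536*o - 224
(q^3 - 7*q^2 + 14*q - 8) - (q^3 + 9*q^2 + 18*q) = -16*q^2 - 4*q - 8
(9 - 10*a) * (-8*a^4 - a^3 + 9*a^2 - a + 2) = 80*a^5 - 62*a^4 - 99*a^3 + 91*a^2 - 29*a + 18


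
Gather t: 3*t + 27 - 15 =3*t + 12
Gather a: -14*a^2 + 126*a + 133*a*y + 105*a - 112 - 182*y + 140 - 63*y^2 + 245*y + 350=-14*a^2 + a*(133*y + 231) - 63*y^2 + 63*y + 378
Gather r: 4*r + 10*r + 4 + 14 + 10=14*r + 28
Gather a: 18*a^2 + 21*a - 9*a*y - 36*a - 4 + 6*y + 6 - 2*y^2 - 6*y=18*a^2 + a*(-9*y - 15) - 2*y^2 + 2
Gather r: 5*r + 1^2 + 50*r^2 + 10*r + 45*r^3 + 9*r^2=45*r^3 + 59*r^2 + 15*r + 1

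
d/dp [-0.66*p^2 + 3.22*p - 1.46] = 3.22 - 1.32*p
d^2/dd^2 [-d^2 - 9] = -2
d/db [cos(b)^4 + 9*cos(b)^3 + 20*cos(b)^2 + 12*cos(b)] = -(-27*sin(b)^2 + 43*cos(b) + cos(3*b) + 39)*sin(b)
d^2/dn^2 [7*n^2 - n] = 14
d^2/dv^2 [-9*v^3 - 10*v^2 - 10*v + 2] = -54*v - 20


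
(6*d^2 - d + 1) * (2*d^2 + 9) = 12*d^4 - 2*d^3 + 56*d^2 - 9*d + 9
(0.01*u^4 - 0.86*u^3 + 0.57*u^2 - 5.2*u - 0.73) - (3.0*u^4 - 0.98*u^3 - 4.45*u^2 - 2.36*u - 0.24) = -2.99*u^4 + 0.12*u^3 + 5.02*u^2 - 2.84*u - 0.49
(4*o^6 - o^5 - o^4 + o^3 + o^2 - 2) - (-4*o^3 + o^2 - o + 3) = 4*o^6 - o^5 - o^4 + 5*o^3 + o - 5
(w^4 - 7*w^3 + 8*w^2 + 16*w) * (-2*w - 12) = -2*w^5 + 2*w^4 + 68*w^3 - 128*w^2 - 192*w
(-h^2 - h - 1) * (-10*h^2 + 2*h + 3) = 10*h^4 + 8*h^3 + 5*h^2 - 5*h - 3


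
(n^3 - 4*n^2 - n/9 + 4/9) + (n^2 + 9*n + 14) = n^3 - 3*n^2 + 80*n/9 + 130/9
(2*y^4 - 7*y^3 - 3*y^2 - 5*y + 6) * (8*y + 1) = 16*y^5 - 54*y^4 - 31*y^3 - 43*y^2 + 43*y + 6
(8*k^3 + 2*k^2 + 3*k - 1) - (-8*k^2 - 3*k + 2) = 8*k^3 + 10*k^2 + 6*k - 3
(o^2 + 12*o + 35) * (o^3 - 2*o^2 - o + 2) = o^5 + 10*o^4 + 10*o^3 - 80*o^2 - 11*o + 70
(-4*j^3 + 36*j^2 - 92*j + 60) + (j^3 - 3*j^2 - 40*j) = -3*j^3 + 33*j^2 - 132*j + 60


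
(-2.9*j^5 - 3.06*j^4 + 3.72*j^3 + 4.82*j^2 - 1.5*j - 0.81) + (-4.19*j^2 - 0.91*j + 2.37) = -2.9*j^5 - 3.06*j^4 + 3.72*j^3 + 0.63*j^2 - 2.41*j + 1.56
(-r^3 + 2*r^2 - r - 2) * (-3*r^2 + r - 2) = 3*r^5 - 7*r^4 + 7*r^3 + r^2 + 4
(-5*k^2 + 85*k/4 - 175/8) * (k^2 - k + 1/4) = -5*k^4 + 105*k^3/4 - 355*k^2/8 + 435*k/16 - 175/32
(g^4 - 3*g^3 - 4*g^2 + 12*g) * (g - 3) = g^5 - 6*g^4 + 5*g^3 + 24*g^2 - 36*g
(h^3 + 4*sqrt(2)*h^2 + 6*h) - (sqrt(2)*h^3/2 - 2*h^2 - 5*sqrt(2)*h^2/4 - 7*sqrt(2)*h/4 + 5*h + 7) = -sqrt(2)*h^3/2 + h^3 + 2*h^2 + 21*sqrt(2)*h^2/4 + h + 7*sqrt(2)*h/4 - 7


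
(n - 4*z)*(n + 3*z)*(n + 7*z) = n^3 + 6*n^2*z - 19*n*z^2 - 84*z^3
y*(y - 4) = y^2 - 4*y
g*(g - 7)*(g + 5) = g^3 - 2*g^2 - 35*g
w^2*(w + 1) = w^3 + w^2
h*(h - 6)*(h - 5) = h^3 - 11*h^2 + 30*h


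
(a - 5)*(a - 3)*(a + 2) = a^3 - 6*a^2 - a + 30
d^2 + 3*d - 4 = (d - 1)*(d + 4)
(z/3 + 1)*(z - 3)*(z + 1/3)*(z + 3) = z^4/3 + 10*z^3/9 - 8*z^2/3 - 10*z - 3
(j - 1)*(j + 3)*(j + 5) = j^3 + 7*j^2 + 7*j - 15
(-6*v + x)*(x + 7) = -6*v*x - 42*v + x^2 + 7*x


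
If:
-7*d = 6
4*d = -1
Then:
No Solution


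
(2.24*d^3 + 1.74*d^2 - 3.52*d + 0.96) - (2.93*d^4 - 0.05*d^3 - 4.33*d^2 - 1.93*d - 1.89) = -2.93*d^4 + 2.29*d^3 + 6.07*d^2 - 1.59*d + 2.85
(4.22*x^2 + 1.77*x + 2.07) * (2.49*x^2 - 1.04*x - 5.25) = 10.5078*x^4 + 0.0185000000000004*x^3 - 18.8415*x^2 - 11.4453*x - 10.8675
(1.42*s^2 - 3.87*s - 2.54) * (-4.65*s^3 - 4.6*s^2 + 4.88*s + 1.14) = -6.603*s^5 + 11.4635*s^4 + 36.5426*s^3 - 5.5828*s^2 - 16.807*s - 2.8956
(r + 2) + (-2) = r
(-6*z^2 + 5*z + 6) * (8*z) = -48*z^3 + 40*z^2 + 48*z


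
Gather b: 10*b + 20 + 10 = 10*b + 30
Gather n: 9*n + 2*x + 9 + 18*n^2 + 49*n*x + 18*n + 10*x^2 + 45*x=18*n^2 + n*(49*x + 27) + 10*x^2 + 47*x + 9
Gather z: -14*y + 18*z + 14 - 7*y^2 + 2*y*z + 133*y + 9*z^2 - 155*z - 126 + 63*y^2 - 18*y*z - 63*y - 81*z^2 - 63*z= 56*y^2 + 56*y - 72*z^2 + z*(-16*y - 200) - 112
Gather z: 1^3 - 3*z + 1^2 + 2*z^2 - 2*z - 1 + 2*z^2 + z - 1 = 4*z^2 - 4*z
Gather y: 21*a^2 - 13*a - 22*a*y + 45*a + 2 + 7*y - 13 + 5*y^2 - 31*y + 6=21*a^2 + 32*a + 5*y^2 + y*(-22*a - 24) - 5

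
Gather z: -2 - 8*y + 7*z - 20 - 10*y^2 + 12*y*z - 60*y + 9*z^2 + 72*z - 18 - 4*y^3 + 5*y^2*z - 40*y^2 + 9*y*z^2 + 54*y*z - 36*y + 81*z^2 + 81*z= -4*y^3 - 50*y^2 - 104*y + z^2*(9*y + 90) + z*(5*y^2 + 66*y + 160) - 40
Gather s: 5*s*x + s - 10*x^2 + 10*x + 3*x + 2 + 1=s*(5*x + 1) - 10*x^2 + 13*x + 3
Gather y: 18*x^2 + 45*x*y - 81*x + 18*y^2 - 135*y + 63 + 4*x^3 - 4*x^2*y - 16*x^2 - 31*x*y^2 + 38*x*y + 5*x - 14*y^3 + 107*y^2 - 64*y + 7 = 4*x^3 + 2*x^2 - 76*x - 14*y^3 + y^2*(125 - 31*x) + y*(-4*x^2 + 83*x - 199) + 70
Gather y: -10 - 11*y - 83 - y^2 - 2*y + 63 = -y^2 - 13*y - 30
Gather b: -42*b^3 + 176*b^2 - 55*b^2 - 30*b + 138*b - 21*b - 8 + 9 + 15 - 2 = -42*b^3 + 121*b^2 + 87*b + 14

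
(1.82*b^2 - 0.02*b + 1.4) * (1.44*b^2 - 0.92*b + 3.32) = 2.6208*b^4 - 1.7032*b^3 + 8.0768*b^2 - 1.3544*b + 4.648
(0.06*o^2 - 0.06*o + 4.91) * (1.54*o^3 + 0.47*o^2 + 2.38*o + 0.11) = 0.0924*o^5 - 0.0642*o^4 + 7.676*o^3 + 2.1715*o^2 + 11.6792*o + 0.5401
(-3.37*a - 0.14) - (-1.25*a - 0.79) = 0.65 - 2.12*a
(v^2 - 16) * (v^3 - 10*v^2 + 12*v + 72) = v^5 - 10*v^4 - 4*v^3 + 232*v^2 - 192*v - 1152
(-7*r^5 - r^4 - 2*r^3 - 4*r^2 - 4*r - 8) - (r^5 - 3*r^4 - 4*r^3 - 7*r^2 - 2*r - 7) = -8*r^5 + 2*r^4 + 2*r^3 + 3*r^2 - 2*r - 1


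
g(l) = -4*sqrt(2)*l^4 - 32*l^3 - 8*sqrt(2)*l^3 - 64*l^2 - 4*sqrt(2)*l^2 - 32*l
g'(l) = -16*sqrt(2)*l^3 - 96*l^2 - 24*sqrt(2)*l^2 - 128*l - 8*sqrt(2)*l - 32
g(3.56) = -3859.56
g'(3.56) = -3195.68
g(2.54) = -1475.92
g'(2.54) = -1594.98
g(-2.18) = 59.70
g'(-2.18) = -111.40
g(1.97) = -749.72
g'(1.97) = -983.73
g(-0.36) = 4.42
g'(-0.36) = 2.37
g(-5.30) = 197.82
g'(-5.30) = 425.02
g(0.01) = -0.33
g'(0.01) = -33.41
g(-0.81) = 0.80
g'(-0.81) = 7.61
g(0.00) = 0.00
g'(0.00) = -32.00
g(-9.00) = -10893.13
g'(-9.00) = 7191.98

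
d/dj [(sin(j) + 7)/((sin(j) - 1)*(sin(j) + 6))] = (-14*sin(j) + cos(j)^2 - 42)*cos(j)/((sin(j) - 1)^2*(sin(j) + 6)^2)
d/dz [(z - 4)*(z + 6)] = 2*z + 2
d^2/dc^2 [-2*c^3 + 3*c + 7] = -12*c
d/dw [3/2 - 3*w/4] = -3/4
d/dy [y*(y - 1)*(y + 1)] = 3*y^2 - 1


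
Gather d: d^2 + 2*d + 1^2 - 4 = d^2 + 2*d - 3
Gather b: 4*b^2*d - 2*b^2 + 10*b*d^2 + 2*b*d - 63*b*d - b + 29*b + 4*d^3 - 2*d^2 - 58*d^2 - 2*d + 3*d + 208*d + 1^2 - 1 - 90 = b^2*(4*d - 2) + b*(10*d^2 - 61*d + 28) + 4*d^3 - 60*d^2 + 209*d - 90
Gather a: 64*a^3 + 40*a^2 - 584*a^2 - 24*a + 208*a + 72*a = 64*a^3 - 544*a^2 + 256*a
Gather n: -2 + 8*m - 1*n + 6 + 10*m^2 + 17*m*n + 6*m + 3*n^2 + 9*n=10*m^2 + 14*m + 3*n^2 + n*(17*m + 8) + 4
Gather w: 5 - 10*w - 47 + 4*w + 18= -6*w - 24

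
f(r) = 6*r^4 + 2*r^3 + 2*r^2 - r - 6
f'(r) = 24*r^3 + 6*r^2 + 4*r - 1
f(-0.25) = -5.63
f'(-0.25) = -2.00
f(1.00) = 3.00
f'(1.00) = 33.00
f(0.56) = -4.99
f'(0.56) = 7.34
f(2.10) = 135.93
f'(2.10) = 256.12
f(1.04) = 4.39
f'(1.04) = 36.65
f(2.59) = 309.57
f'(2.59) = 466.58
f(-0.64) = -4.06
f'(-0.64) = -7.39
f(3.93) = 1573.63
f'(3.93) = 1564.15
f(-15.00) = 297459.00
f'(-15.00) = -79711.00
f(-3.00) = 447.00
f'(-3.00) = -607.00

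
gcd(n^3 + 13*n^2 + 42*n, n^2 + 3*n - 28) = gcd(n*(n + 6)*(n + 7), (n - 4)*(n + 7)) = n + 7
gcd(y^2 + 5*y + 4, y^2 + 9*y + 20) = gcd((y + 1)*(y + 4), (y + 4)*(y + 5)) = y + 4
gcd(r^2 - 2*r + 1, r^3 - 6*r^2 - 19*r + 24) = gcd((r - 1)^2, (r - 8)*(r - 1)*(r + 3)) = r - 1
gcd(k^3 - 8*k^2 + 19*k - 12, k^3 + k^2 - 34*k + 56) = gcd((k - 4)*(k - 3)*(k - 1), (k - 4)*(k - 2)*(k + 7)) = k - 4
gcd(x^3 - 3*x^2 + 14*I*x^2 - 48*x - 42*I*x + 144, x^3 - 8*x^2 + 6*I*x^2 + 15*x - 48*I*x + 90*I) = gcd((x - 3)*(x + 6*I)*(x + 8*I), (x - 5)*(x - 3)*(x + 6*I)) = x^2 + x*(-3 + 6*I) - 18*I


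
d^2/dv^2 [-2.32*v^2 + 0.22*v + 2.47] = -4.64000000000000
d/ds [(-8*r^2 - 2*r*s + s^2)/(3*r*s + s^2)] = r*(24*r^2 + 16*r*s + 5*s^2)/(s^2*(9*r^2 + 6*r*s + s^2))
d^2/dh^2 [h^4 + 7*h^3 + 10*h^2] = 12*h^2 + 42*h + 20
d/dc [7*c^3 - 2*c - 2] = 21*c^2 - 2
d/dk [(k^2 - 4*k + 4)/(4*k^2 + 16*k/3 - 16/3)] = 12*k*(k - 2)/(9*k^4 + 24*k^3 - 8*k^2 - 32*k + 16)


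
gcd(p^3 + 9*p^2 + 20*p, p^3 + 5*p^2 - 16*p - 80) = p^2 + 9*p + 20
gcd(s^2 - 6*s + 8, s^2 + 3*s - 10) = s - 2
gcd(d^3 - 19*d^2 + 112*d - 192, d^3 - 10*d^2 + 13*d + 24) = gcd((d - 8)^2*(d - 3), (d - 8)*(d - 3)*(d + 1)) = d^2 - 11*d + 24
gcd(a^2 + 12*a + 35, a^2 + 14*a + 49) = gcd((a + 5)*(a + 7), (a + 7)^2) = a + 7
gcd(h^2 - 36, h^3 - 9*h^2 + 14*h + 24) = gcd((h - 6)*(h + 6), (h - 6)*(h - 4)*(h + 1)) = h - 6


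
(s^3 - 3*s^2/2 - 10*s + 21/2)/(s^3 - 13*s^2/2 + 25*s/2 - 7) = (s + 3)/(s - 2)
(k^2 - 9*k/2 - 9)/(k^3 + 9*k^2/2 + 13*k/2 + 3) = (k - 6)/(k^2 + 3*k + 2)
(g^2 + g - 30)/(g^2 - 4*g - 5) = (g + 6)/(g + 1)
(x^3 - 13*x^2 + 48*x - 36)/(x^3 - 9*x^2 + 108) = (x - 1)/(x + 3)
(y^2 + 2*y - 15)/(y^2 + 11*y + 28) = (y^2 + 2*y - 15)/(y^2 + 11*y + 28)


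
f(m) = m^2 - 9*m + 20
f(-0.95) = 29.45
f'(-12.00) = -33.00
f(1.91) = 6.46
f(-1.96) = 41.48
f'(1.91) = -5.18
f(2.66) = 3.14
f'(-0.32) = -9.64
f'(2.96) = -3.08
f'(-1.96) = -12.92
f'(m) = 2*m - 9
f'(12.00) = 15.00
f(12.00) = 56.00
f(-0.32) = 22.98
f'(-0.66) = -10.32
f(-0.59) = 25.66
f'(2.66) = -3.68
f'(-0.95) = -10.90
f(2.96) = 2.12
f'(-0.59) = -10.18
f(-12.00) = 272.00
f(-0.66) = 26.38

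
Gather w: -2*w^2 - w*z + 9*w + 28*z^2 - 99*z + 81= -2*w^2 + w*(9 - z) + 28*z^2 - 99*z + 81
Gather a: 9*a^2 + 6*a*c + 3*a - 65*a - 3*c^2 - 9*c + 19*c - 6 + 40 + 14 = 9*a^2 + a*(6*c - 62) - 3*c^2 + 10*c + 48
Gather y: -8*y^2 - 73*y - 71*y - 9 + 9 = -8*y^2 - 144*y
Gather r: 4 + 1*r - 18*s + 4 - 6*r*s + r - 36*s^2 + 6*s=r*(2 - 6*s) - 36*s^2 - 12*s + 8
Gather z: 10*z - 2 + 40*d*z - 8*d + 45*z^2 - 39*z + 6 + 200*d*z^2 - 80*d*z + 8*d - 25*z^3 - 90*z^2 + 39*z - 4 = -25*z^3 + z^2*(200*d - 45) + z*(10 - 40*d)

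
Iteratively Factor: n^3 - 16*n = (n - 4)*(n^2 + 4*n) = n*(n - 4)*(n + 4)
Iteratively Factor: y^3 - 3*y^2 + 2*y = (y)*(y^2 - 3*y + 2) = y*(y - 2)*(y - 1)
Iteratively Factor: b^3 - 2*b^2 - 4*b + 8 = (b - 2)*(b^2 - 4) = (b - 2)*(b + 2)*(b - 2)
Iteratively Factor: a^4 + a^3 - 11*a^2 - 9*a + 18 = (a + 2)*(a^3 - a^2 - 9*a + 9) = (a + 2)*(a + 3)*(a^2 - 4*a + 3) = (a - 1)*(a + 2)*(a + 3)*(a - 3)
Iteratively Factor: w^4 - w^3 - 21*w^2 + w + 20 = (w - 5)*(w^3 + 4*w^2 - w - 4) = (w - 5)*(w + 1)*(w^2 + 3*w - 4) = (w - 5)*(w - 1)*(w + 1)*(w + 4)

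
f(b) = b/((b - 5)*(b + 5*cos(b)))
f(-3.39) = -0.05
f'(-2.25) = -0.03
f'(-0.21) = -0.04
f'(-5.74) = 0.43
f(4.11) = -3.62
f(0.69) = -0.04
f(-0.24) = 0.01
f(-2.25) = -0.06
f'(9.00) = 0.05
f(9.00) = 0.51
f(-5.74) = -0.37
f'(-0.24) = -0.04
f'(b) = b*(5*sin(b) - 1)/((b - 5)*(b + 5*cos(b))^2) - b/((b - 5)^2*(b + 5*cos(b))) + 1/((b - 5)*(b + 5*cos(b)))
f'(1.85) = -11.10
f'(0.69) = -0.08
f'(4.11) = 9.56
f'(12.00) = -0.03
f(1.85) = -1.24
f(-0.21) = 0.01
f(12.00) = 0.11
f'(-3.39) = 0.01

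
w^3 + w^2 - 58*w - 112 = (w - 8)*(w + 2)*(w + 7)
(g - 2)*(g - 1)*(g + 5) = g^3 + 2*g^2 - 13*g + 10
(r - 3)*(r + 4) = r^2 + r - 12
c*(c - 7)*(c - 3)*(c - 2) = c^4 - 12*c^3 + 41*c^2 - 42*c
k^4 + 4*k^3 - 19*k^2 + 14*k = k*(k - 2)*(k - 1)*(k + 7)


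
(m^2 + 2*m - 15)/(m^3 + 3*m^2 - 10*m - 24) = (m + 5)/(m^2 + 6*m + 8)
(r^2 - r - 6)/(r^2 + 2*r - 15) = (r + 2)/(r + 5)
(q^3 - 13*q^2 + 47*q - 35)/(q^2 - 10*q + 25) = (q^2 - 8*q + 7)/(q - 5)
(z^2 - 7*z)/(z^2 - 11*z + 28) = z/(z - 4)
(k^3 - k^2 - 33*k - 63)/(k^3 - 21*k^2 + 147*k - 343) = (k^2 + 6*k + 9)/(k^2 - 14*k + 49)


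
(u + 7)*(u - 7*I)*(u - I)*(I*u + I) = I*u^4 + 8*u^3 + 8*I*u^3 + 64*u^2 + 56*u - 56*I*u - 49*I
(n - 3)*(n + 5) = n^2 + 2*n - 15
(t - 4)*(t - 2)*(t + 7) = t^3 + t^2 - 34*t + 56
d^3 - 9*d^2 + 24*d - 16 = (d - 4)^2*(d - 1)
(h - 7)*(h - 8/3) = h^2 - 29*h/3 + 56/3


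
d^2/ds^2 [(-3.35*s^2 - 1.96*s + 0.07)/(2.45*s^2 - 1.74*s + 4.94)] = (-52.0919*s^3 + 245.79135*s^2 + 140.54082*s - 198.469428)/(14.706125*s^6 - 31.33305*s^5 + 111.20991*s^4 - 131.623344*s^3 + 224.235492*s^2 - 127.386792*s + 120.553784)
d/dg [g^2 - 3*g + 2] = 2*g - 3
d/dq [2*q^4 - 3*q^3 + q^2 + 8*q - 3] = 8*q^3 - 9*q^2 + 2*q + 8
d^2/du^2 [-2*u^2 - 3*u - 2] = -4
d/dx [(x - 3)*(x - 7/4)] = 2*x - 19/4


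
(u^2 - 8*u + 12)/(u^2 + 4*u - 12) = (u - 6)/(u + 6)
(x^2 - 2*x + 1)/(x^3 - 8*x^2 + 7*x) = (x - 1)/(x*(x - 7))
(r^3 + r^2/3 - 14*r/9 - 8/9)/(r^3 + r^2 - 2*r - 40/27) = 3*(r + 1)/(3*r + 5)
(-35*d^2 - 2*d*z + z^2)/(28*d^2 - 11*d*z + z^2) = (5*d + z)/(-4*d + z)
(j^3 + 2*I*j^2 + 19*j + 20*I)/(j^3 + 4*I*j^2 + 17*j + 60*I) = (j + I)/(j + 3*I)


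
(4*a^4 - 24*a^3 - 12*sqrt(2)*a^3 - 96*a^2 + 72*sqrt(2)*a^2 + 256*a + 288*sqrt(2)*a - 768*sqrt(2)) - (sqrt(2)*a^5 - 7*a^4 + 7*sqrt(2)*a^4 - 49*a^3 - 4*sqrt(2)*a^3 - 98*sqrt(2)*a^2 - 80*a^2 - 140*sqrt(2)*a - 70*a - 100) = -sqrt(2)*a^5 - 7*sqrt(2)*a^4 + 11*a^4 - 8*sqrt(2)*a^3 + 25*a^3 - 16*a^2 + 170*sqrt(2)*a^2 + 326*a + 428*sqrt(2)*a - 768*sqrt(2) + 100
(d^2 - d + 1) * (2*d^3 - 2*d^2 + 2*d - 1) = 2*d^5 - 4*d^4 + 6*d^3 - 5*d^2 + 3*d - 1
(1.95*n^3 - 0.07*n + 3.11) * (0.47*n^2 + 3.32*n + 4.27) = 0.9165*n^5 + 6.474*n^4 + 8.2936*n^3 + 1.2293*n^2 + 10.0263*n + 13.2797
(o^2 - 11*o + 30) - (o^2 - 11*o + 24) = 6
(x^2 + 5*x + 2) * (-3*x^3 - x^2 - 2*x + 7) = -3*x^5 - 16*x^4 - 13*x^3 - 5*x^2 + 31*x + 14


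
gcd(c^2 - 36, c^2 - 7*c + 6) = c - 6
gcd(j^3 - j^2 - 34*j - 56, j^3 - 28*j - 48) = j^2 + 6*j + 8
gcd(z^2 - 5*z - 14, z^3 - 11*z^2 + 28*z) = z - 7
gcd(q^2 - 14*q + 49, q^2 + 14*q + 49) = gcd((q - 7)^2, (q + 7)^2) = 1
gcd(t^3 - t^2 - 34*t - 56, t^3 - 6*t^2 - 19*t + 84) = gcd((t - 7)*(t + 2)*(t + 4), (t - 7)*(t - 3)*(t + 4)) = t^2 - 3*t - 28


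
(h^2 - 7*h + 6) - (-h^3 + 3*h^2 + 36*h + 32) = h^3 - 2*h^2 - 43*h - 26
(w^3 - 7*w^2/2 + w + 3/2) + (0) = w^3 - 7*w^2/2 + w + 3/2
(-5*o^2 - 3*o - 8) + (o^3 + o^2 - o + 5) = o^3 - 4*o^2 - 4*o - 3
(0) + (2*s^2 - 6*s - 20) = 2*s^2 - 6*s - 20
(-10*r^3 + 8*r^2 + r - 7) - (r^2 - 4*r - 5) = -10*r^3 + 7*r^2 + 5*r - 2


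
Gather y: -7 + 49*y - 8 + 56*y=105*y - 15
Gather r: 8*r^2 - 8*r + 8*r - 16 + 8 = 8*r^2 - 8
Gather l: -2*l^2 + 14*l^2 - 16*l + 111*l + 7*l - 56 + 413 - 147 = 12*l^2 + 102*l + 210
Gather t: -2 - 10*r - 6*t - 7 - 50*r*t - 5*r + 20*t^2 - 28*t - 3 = -15*r + 20*t^2 + t*(-50*r - 34) - 12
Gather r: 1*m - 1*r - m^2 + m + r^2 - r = -m^2 + 2*m + r^2 - 2*r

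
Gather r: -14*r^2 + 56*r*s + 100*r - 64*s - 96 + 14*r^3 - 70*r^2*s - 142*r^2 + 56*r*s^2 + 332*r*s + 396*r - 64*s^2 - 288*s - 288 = 14*r^3 + r^2*(-70*s - 156) + r*(56*s^2 + 388*s + 496) - 64*s^2 - 352*s - 384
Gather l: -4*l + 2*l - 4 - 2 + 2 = -2*l - 4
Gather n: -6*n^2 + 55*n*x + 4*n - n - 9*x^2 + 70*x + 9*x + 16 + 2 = -6*n^2 + n*(55*x + 3) - 9*x^2 + 79*x + 18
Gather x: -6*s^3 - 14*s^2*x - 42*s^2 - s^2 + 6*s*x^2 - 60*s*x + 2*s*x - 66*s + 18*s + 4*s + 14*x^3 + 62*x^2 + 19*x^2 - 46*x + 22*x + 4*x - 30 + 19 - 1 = -6*s^3 - 43*s^2 - 44*s + 14*x^3 + x^2*(6*s + 81) + x*(-14*s^2 - 58*s - 20) - 12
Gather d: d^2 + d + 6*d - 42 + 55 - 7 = d^2 + 7*d + 6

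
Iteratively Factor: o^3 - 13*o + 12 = (o - 3)*(o^2 + 3*o - 4) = (o - 3)*(o - 1)*(o + 4)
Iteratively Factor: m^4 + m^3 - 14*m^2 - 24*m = (m)*(m^3 + m^2 - 14*m - 24) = m*(m + 2)*(m^2 - m - 12) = m*(m + 2)*(m + 3)*(m - 4)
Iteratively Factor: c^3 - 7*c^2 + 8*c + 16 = (c - 4)*(c^2 - 3*c - 4) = (c - 4)^2*(c + 1)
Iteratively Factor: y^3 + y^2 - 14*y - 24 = (y + 3)*(y^2 - 2*y - 8) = (y - 4)*(y + 3)*(y + 2)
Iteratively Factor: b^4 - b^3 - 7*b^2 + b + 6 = (b - 3)*(b^3 + 2*b^2 - b - 2) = (b - 3)*(b + 1)*(b^2 + b - 2) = (b - 3)*(b - 1)*(b + 1)*(b + 2)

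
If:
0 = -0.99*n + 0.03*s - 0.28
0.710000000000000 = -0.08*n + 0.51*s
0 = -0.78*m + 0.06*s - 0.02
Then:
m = 0.08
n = -0.24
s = 1.35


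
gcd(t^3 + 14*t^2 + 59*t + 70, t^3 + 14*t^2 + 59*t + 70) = t^3 + 14*t^2 + 59*t + 70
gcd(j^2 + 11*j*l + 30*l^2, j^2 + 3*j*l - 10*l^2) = j + 5*l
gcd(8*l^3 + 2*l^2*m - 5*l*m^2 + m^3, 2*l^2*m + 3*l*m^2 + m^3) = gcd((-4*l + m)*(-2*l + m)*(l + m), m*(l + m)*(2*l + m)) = l + m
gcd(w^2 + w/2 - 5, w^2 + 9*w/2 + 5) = w + 5/2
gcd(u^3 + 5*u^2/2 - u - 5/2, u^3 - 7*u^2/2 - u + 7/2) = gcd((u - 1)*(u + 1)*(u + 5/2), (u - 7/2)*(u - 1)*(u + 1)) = u^2 - 1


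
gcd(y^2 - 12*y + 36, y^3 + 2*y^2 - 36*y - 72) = y - 6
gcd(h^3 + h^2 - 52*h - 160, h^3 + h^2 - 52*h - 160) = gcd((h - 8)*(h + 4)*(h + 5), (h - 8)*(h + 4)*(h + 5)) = h^3 + h^2 - 52*h - 160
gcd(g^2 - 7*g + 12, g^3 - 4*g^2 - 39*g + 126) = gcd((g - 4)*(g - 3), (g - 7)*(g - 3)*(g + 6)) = g - 3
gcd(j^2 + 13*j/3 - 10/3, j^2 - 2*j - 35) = j + 5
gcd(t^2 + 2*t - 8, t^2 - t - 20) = t + 4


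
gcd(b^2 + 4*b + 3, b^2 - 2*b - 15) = b + 3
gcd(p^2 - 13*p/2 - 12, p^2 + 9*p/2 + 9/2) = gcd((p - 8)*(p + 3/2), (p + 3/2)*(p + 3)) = p + 3/2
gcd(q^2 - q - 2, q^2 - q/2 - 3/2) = q + 1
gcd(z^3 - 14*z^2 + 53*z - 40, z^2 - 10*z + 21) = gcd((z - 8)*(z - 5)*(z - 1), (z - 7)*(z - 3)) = 1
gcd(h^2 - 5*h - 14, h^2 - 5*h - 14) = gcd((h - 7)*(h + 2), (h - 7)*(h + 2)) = h^2 - 5*h - 14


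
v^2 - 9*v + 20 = (v - 5)*(v - 4)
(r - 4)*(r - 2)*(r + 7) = r^3 + r^2 - 34*r + 56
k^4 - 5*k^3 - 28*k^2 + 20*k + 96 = (k - 8)*(k - 2)*(k + 2)*(k + 3)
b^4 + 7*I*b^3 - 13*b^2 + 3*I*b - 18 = (b - I)*(b + 2*I)*(b + 3*I)^2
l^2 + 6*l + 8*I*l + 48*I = (l + 6)*(l + 8*I)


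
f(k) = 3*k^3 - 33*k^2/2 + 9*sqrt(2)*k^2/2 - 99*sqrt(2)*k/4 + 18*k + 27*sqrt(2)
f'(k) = 9*k^2 - 33*k + 9*sqrt(2)*k - 99*sqrt(2)/4 + 18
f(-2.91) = -72.10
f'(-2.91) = 118.20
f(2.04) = -13.21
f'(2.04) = -20.90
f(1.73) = -6.03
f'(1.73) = -25.14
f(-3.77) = -202.53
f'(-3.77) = 187.34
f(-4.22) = -296.03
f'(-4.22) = 228.82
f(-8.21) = -2165.61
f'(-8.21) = 756.07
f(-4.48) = -358.83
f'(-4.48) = 254.45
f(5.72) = 170.75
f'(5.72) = 161.51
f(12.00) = 3558.57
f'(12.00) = 1035.73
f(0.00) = 38.18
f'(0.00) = -17.00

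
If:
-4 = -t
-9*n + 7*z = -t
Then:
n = 7*z/9 + 4/9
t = 4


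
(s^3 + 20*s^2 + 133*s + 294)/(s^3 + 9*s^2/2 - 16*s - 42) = 2*(s^2 + 14*s + 49)/(2*s^2 - 3*s - 14)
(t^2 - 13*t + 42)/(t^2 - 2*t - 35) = (t - 6)/(t + 5)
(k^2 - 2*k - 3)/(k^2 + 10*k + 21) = (k^2 - 2*k - 3)/(k^2 + 10*k + 21)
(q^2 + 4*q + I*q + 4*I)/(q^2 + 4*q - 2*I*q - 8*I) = (q + I)/(q - 2*I)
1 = 1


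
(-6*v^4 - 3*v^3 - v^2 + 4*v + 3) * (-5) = 30*v^4 + 15*v^3 + 5*v^2 - 20*v - 15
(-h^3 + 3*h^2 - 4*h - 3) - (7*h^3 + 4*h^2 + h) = -8*h^3 - h^2 - 5*h - 3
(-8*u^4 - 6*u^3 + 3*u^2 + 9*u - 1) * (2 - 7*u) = 56*u^5 + 26*u^4 - 33*u^3 - 57*u^2 + 25*u - 2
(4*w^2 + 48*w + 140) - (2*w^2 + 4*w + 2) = 2*w^2 + 44*w + 138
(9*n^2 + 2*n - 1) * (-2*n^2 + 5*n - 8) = -18*n^4 + 41*n^3 - 60*n^2 - 21*n + 8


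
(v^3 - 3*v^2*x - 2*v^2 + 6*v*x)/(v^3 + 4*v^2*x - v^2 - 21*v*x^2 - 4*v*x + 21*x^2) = v*(v - 2)/(v^2 + 7*v*x - v - 7*x)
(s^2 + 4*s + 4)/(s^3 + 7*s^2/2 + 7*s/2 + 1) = 2*(s + 2)/(2*s^2 + 3*s + 1)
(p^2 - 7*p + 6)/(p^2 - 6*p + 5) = (p - 6)/(p - 5)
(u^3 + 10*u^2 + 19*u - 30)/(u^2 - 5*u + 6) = (u^3 + 10*u^2 + 19*u - 30)/(u^2 - 5*u + 6)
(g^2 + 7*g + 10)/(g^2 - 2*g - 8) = (g + 5)/(g - 4)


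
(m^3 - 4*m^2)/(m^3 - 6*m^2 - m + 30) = m^2*(m - 4)/(m^3 - 6*m^2 - m + 30)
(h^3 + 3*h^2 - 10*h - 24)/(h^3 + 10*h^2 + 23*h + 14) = (h^2 + h - 12)/(h^2 + 8*h + 7)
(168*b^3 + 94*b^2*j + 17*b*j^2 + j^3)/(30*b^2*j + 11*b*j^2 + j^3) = (28*b^2 + 11*b*j + j^2)/(j*(5*b + j))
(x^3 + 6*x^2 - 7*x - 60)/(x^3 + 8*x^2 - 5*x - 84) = (x + 5)/(x + 7)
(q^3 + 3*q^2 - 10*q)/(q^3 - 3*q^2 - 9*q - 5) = q*(-q^2 - 3*q + 10)/(-q^3 + 3*q^2 + 9*q + 5)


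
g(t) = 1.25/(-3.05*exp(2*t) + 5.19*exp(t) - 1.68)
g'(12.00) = 0.00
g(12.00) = 0.00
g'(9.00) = 0.00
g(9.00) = 0.00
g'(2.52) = 0.01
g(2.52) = -0.00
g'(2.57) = 0.01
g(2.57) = -0.00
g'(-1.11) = -14.47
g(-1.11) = -4.15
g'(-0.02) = 4.25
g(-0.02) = 2.62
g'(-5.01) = -0.02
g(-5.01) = -0.76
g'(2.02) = 0.02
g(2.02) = -0.01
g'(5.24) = 0.00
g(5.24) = -0.00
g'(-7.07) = -0.00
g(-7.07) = -0.75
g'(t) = 1.25*(6.1*exp(2*t) - 5.19*exp(t))/(-3.05*exp(2*t) + 5.19*exp(t) - 1.68)^2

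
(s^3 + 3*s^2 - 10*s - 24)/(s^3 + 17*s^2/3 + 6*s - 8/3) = 3*(s - 3)/(3*s - 1)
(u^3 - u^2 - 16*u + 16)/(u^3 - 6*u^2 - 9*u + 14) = (u^2 - 16)/(u^2 - 5*u - 14)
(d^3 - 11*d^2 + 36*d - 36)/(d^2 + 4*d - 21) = (d^2 - 8*d + 12)/(d + 7)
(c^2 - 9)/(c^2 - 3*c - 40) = (9 - c^2)/(-c^2 + 3*c + 40)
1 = 1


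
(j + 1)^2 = j^2 + 2*j + 1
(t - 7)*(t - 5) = t^2 - 12*t + 35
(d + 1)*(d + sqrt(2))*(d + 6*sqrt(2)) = d^3 + d^2 + 7*sqrt(2)*d^2 + 7*sqrt(2)*d + 12*d + 12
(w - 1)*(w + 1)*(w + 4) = w^3 + 4*w^2 - w - 4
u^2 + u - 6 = (u - 2)*(u + 3)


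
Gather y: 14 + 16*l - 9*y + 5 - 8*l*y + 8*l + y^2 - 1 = 24*l + y^2 + y*(-8*l - 9) + 18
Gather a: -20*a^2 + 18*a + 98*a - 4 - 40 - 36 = -20*a^2 + 116*a - 80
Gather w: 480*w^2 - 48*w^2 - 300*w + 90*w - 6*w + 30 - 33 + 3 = 432*w^2 - 216*w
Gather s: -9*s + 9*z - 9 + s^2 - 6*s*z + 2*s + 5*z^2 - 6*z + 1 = s^2 + s*(-6*z - 7) + 5*z^2 + 3*z - 8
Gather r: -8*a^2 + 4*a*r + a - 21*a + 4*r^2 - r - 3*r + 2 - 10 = -8*a^2 - 20*a + 4*r^2 + r*(4*a - 4) - 8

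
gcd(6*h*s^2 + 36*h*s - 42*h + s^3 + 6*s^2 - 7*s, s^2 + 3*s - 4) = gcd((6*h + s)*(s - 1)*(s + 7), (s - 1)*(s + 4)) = s - 1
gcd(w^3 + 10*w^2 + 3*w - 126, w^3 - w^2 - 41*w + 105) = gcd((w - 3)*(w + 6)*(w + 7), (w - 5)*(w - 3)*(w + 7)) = w^2 + 4*w - 21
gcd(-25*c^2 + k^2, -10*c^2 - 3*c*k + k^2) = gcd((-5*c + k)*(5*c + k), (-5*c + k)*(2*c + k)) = 5*c - k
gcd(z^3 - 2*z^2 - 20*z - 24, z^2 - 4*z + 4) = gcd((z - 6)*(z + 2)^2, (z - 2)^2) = 1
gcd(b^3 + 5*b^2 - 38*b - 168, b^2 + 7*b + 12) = b + 4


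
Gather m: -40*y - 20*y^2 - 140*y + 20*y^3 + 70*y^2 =20*y^3 + 50*y^2 - 180*y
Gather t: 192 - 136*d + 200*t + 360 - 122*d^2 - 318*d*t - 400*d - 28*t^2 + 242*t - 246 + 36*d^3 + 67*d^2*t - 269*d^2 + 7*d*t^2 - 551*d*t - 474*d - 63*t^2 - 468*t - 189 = 36*d^3 - 391*d^2 - 1010*d + t^2*(7*d - 91) + t*(67*d^2 - 869*d - 26) + 117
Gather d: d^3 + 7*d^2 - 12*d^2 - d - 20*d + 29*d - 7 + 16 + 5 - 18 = d^3 - 5*d^2 + 8*d - 4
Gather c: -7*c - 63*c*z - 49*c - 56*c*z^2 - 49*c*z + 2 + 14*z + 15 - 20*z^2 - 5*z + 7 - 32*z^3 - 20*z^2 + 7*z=c*(-56*z^2 - 112*z - 56) - 32*z^3 - 40*z^2 + 16*z + 24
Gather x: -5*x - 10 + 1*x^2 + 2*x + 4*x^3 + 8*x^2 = 4*x^3 + 9*x^2 - 3*x - 10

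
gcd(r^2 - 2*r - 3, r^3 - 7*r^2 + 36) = r - 3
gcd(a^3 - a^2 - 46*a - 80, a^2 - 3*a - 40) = a^2 - 3*a - 40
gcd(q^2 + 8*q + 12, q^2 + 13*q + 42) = q + 6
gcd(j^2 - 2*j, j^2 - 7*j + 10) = j - 2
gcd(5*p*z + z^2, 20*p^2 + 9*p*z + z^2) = 5*p + z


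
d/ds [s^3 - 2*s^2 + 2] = s*(3*s - 4)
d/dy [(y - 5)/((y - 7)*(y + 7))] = (-y^2 + 10*y - 49)/(y^4 - 98*y^2 + 2401)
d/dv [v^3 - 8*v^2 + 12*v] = 3*v^2 - 16*v + 12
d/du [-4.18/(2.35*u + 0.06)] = 9.823/(2.35*u + 0.06)^2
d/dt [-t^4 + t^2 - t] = -4*t^3 + 2*t - 1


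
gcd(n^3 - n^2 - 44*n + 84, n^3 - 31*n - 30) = n - 6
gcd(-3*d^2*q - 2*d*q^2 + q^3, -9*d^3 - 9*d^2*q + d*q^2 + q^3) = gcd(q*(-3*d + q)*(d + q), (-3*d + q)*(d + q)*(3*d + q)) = -3*d^2 - 2*d*q + q^2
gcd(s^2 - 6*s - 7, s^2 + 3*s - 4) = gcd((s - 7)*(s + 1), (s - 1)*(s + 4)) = 1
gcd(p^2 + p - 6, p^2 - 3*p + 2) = p - 2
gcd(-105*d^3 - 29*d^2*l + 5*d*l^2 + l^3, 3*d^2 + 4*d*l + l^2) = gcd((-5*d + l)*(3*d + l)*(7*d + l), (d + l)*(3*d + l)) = 3*d + l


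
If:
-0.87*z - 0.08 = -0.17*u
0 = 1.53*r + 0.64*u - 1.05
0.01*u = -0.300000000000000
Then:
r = 13.24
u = -30.00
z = -5.95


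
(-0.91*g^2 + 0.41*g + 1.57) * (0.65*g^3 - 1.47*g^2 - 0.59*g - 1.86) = -0.5915*g^5 + 1.6042*g^4 + 0.9547*g^3 - 0.8572*g^2 - 1.6889*g - 2.9202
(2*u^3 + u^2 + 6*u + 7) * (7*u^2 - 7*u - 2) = 14*u^5 - 7*u^4 + 31*u^3 + 5*u^2 - 61*u - 14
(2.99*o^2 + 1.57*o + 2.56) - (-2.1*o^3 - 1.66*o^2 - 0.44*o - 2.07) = 2.1*o^3 + 4.65*o^2 + 2.01*o + 4.63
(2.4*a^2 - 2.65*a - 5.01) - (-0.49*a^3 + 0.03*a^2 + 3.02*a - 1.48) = 0.49*a^3 + 2.37*a^2 - 5.67*a - 3.53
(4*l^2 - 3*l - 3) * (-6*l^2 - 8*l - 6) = -24*l^4 - 14*l^3 + 18*l^2 + 42*l + 18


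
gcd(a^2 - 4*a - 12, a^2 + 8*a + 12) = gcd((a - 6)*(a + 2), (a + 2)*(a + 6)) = a + 2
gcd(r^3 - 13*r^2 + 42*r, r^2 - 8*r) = r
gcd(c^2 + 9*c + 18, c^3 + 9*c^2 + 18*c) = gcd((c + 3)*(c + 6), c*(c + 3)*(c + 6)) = c^2 + 9*c + 18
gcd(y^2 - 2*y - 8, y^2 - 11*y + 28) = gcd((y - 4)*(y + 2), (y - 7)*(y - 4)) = y - 4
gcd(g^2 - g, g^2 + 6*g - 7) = g - 1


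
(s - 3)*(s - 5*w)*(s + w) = s^3 - 4*s^2*w - 3*s^2 - 5*s*w^2 + 12*s*w + 15*w^2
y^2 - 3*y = y*(y - 3)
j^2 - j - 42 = (j - 7)*(j + 6)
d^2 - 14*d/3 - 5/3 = (d - 5)*(d + 1/3)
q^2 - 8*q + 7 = (q - 7)*(q - 1)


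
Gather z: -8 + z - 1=z - 9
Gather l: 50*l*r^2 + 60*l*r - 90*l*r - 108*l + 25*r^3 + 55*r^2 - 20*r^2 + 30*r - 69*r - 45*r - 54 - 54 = l*(50*r^2 - 30*r - 108) + 25*r^3 + 35*r^2 - 84*r - 108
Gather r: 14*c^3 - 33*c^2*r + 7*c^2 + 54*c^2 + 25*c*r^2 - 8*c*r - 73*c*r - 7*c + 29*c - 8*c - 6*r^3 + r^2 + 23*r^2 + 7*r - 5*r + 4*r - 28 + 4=14*c^3 + 61*c^2 + 14*c - 6*r^3 + r^2*(25*c + 24) + r*(-33*c^2 - 81*c + 6) - 24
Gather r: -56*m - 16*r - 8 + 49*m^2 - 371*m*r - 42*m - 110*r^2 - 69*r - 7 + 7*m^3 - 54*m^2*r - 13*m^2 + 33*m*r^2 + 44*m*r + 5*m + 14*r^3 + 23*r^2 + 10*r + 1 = 7*m^3 + 36*m^2 - 93*m + 14*r^3 + r^2*(33*m - 87) + r*(-54*m^2 - 327*m - 75) - 14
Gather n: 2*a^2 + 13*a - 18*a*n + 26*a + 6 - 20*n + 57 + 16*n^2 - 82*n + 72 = 2*a^2 + 39*a + 16*n^2 + n*(-18*a - 102) + 135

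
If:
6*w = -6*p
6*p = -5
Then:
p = -5/6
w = 5/6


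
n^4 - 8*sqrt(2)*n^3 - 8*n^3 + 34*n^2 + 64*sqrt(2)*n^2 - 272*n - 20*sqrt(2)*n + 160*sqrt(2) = (n - 8)*(n - 5*sqrt(2))*(n - 2*sqrt(2))*(n - sqrt(2))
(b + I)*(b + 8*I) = b^2 + 9*I*b - 8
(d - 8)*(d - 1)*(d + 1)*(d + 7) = d^4 - d^3 - 57*d^2 + d + 56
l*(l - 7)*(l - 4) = l^3 - 11*l^2 + 28*l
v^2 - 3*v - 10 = (v - 5)*(v + 2)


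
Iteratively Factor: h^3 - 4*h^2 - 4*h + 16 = (h - 2)*(h^2 - 2*h - 8) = (h - 4)*(h - 2)*(h + 2)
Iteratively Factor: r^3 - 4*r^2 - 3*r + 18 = (r - 3)*(r^2 - r - 6) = (r - 3)*(r + 2)*(r - 3)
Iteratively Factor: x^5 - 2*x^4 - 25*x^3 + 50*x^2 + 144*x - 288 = (x - 4)*(x^4 + 2*x^3 - 17*x^2 - 18*x + 72) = (x - 4)*(x - 3)*(x^3 + 5*x^2 - 2*x - 24) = (x - 4)*(x - 3)*(x + 3)*(x^2 + 2*x - 8) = (x - 4)*(x - 3)*(x - 2)*(x + 3)*(x + 4)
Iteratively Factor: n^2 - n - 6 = (n + 2)*(n - 3)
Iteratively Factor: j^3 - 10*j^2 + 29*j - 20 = (j - 5)*(j^2 - 5*j + 4) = (j - 5)*(j - 1)*(j - 4)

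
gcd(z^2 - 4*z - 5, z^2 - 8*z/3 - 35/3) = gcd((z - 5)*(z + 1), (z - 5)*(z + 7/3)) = z - 5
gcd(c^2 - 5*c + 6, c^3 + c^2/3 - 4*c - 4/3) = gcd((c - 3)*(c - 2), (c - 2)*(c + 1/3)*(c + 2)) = c - 2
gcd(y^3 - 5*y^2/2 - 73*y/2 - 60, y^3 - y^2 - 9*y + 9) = y + 3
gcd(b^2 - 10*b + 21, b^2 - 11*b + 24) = b - 3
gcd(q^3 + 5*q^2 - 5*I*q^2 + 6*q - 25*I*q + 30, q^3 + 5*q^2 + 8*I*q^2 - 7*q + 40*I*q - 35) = q^2 + q*(5 + I) + 5*I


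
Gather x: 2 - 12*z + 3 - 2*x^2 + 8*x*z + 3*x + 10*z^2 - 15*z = -2*x^2 + x*(8*z + 3) + 10*z^2 - 27*z + 5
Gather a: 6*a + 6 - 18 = 6*a - 12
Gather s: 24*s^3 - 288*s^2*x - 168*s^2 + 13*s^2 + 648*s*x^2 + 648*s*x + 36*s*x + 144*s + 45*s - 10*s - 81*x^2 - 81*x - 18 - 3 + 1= 24*s^3 + s^2*(-288*x - 155) + s*(648*x^2 + 684*x + 179) - 81*x^2 - 81*x - 20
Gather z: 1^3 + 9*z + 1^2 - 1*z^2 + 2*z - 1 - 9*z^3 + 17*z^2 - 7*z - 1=-9*z^3 + 16*z^2 + 4*z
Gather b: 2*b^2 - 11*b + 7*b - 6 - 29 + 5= 2*b^2 - 4*b - 30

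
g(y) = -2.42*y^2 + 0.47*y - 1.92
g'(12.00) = -57.61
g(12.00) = -344.76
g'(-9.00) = 44.03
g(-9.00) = -202.17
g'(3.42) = -16.08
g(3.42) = -28.62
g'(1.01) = -4.42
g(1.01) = -3.91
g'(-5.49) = 27.04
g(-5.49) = -77.44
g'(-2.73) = 13.68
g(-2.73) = -21.24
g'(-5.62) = 27.67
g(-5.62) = -81.00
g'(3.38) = -15.89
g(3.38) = -27.98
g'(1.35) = -6.06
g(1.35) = -5.70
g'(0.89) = -3.84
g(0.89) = -3.42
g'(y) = 0.47 - 4.84*y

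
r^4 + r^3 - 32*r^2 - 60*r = r*(r - 6)*(r + 2)*(r + 5)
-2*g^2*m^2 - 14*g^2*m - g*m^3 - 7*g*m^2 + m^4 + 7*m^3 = m*(-2*g + m)*(g + m)*(m + 7)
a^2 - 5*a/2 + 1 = (a - 2)*(a - 1/2)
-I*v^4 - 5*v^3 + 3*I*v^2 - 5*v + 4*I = (v - 4*I)*(v - I)^2*(-I*v + 1)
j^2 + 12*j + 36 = (j + 6)^2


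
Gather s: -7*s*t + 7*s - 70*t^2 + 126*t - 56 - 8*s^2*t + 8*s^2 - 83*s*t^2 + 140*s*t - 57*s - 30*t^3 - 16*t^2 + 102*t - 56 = s^2*(8 - 8*t) + s*(-83*t^2 + 133*t - 50) - 30*t^3 - 86*t^2 + 228*t - 112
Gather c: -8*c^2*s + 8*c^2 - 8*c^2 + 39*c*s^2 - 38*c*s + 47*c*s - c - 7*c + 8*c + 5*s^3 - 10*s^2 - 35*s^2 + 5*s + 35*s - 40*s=-8*c^2*s + c*(39*s^2 + 9*s) + 5*s^3 - 45*s^2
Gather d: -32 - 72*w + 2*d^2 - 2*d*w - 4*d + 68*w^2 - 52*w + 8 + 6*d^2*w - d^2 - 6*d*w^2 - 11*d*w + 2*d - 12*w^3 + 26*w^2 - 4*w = d^2*(6*w + 1) + d*(-6*w^2 - 13*w - 2) - 12*w^3 + 94*w^2 - 128*w - 24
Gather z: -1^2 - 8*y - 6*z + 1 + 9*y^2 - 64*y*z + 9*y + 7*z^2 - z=9*y^2 + y + 7*z^2 + z*(-64*y - 7)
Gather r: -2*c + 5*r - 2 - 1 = -2*c + 5*r - 3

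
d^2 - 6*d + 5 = (d - 5)*(d - 1)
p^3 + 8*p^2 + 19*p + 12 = (p + 1)*(p + 3)*(p + 4)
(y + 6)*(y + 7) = y^2 + 13*y + 42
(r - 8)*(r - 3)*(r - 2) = r^3 - 13*r^2 + 46*r - 48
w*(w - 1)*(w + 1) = w^3 - w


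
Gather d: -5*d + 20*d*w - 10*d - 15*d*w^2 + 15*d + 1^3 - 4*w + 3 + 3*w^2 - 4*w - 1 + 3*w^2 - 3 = d*(-15*w^2 + 20*w) + 6*w^2 - 8*w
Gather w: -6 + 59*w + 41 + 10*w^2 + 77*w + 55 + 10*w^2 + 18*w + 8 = 20*w^2 + 154*w + 98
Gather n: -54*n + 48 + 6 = 54 - 54*n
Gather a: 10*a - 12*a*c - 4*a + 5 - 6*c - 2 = a*(6 - 12*c) - 6*c + 3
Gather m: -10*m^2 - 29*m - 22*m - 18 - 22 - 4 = -10*m^2 - 51*m - 44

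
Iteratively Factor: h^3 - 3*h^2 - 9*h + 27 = (h - 3)*(h^2 - 9) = (h - 3)^2*(h + 3)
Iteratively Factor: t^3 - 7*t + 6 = (t + 3)*(t^2 - 3*t + 2) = (t - 2)*(t + 3)*(t - 1)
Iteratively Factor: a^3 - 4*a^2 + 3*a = (a - 3)*(a^2 - a) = a*(a - 3)*(a - 1)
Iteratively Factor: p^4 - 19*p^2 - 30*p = (p)*(p^3 - 19*p - 30) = p*(p + 3)*(p^2 - 3*p - 10) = p*(p + 2)*(p + 3)*(p - 5)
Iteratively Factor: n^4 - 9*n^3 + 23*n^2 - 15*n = (n - 3)*(n^3 - 6*n^2 + 5*n) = (n - 5)*(n - 3)*(n^2 - n) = n*(n - 5)*(n - 3)*(n - 1)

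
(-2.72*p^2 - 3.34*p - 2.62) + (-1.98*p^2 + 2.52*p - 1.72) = -4.7*p^2 - 0.82*p - 4.34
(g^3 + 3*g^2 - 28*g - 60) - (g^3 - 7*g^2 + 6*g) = 10*g^2 - 34*g - 60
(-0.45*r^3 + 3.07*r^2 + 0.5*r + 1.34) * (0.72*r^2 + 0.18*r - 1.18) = -0.324*r^5 + 2.1294*r^4 + 1.4436*r^3 - 2.5678*r^2 - 0.3488*r - 1.5812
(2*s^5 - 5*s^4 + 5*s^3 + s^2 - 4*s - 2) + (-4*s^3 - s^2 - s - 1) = 2*s^5 - 5*s^4 + s^3 - 5*s - 3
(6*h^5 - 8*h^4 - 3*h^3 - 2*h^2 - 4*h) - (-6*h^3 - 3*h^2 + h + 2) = 6*h^5 - 8*h^4 + 3*h^3 + h^2 - 5*h - 2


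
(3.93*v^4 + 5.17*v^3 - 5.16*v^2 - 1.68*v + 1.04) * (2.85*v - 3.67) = 11.2005*v^5 + 0.311400000000001*v^4 - 33.6799*v^3 + 14.1492*v^2 + 9.1296*v - 3.8168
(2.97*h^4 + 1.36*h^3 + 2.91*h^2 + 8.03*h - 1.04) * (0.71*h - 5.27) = 2.1087*h^5 - 14.6863*h^4 - 5.1011*h^3 - 9.6344*h^2 - 43.0565*h + 5.4808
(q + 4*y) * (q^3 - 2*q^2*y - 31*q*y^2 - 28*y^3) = q^4 + 2*q^3*y - 39*q^2*y^2 - 152*q*y^3 - 112*y^4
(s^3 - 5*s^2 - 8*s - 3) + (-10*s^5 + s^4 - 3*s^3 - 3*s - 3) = -10*s^5 + s^4 - 2*s^3 - 5*s^2 - 11*s - 6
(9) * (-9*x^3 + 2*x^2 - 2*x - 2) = -81*x^3 + 18*x^2 - 18*x - 18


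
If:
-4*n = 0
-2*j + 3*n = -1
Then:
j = 1/2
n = 0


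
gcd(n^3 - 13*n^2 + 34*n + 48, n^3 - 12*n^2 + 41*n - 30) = n - 6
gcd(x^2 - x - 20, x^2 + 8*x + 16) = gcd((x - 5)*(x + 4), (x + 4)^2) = x + 4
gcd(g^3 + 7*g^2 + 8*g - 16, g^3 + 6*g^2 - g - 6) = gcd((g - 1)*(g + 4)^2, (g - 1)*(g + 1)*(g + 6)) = g - 1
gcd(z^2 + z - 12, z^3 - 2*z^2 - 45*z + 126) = z - 3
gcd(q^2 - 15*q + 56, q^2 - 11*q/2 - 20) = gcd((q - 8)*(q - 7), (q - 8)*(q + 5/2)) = q - 8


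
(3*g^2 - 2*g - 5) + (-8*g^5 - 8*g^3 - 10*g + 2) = -8*g^5 - 8*g^3 + 3*g^2 - 12*g - 3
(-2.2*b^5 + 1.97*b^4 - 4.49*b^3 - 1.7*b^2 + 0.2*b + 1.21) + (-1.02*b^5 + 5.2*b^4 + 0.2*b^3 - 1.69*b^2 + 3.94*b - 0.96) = -3.22*b^5 + 7.17*b^4 - 4.29*b^3 - 3.39*b^2 + 4.14*b + 0.25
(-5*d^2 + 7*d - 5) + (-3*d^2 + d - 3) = -8*d^2 + 8*d - 8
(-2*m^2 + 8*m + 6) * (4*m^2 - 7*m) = -8*m^4 + 46*m^3 - 32*m^2 - 42*m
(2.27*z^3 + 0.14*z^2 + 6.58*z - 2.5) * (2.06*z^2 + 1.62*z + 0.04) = 4.6762*z^5 + 3.9658*z^4 + 13.8724*z^3 + 5.5152*z^2 - 3.7868*z - 0.1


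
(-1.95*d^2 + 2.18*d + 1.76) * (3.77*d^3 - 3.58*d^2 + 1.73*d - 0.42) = -7.3515*d^5 + 15.1996*d^4 - 4.5427*d^3 - 1.7104*d^2 + 2.1292*d - 0.7392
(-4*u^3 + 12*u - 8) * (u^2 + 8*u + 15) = -4*u^5 - 32*u^4 - 48*u^3 + 88*u^2 + 116*u - 120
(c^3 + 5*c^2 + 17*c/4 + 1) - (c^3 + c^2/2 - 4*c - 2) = 9*c^2/2 + 33*c/4 + 3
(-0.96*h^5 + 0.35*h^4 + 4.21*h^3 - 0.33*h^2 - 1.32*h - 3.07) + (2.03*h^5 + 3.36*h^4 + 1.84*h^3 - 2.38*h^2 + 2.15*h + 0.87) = 1.07*h^5 + 3.71*h^4 + 6.05*h^3 - 2.71*h^2 + 0.83*h - 2.2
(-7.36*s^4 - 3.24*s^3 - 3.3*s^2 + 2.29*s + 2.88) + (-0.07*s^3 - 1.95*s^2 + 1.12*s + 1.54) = -7.36*s^4 - 3.31*s^3 - 5.25*s^2 + 3.41*s + 4.42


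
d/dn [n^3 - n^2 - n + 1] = 3*n^2 - 2*n - 1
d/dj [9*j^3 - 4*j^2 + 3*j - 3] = 27*j^2 - 8*j + 3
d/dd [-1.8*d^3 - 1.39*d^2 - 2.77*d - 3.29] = -5.4*d^2 - 2.78*d - 2.77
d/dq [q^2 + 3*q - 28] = 2*q + 3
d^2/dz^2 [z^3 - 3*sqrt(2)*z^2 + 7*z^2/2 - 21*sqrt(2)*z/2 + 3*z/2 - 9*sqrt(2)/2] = 6*z - 6*sqrt(2) + 7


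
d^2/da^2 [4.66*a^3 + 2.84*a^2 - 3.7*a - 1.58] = 27.96*a + 5.68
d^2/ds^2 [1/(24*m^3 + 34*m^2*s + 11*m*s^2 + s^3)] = 2*(-(11*m + 3*s)*(24*m^3 + 34*m^2*s + 11*m*s^2 + s^3) + (34*m^2 + 22*m*s + 3*s^2)^2)/(24*m^3 + 34*m^2*s + 11*m*s^2 + s^3)^3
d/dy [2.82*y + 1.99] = 2.82000000000000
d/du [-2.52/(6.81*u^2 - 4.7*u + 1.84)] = (34.3224*u - 11.844)/(6.81*u^2 - 4.7*u + 1.84)^2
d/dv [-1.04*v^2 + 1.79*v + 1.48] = 1.79 - 2.08*v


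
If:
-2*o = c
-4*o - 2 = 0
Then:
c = 1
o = -1/2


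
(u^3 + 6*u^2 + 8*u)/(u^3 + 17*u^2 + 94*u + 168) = u*(u + 2)/(u^2 + 13*u + 42)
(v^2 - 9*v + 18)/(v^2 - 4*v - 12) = (v - 3)/(v + 2)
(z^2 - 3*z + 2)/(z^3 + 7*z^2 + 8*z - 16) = (z - 2)/(z^2 + 8*z + 16)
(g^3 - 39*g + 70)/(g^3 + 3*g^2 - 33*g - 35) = (g - 2)/(g + 1)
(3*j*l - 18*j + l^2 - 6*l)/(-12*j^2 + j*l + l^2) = (3*j*l - 18*j + l^2 - 6*l)/(-12*j^2 + j*l + l^2)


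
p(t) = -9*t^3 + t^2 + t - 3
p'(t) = -27*t^2 + 2*t + 1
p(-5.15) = 1247.69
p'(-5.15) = -725.41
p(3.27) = -303.73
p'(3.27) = -281.17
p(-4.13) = 643.93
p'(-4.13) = -467.80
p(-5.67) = 1664.04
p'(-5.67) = -878.36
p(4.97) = -1078.20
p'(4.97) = -655.98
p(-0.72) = 0.16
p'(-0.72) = -14.44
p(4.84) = -995.15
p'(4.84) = -621.81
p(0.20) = -2.83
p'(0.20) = 0.32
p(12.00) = -15399.00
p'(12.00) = -3863.00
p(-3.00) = 246.00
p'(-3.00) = -248.00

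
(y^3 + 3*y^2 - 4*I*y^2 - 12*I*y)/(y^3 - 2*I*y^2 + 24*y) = (y^2 + y*(3 - 4*I) - 12*I)/(y^2 - 2*I*y + 24)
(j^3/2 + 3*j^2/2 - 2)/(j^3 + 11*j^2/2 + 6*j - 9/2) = (j^3 + 3*j^2 - 4)/(2*j^3 + 11*j^2 + 12*j - 9)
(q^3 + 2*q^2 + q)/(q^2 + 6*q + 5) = q*(q + 1)/(q + 5)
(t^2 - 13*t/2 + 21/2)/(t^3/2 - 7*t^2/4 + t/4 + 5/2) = 2*(2*t^2 - 13*t + 21)/(2*t^3 - 7*t^2 + t + 10)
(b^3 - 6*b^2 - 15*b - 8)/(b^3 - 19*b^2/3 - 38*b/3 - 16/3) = 3*(b + 1)/(3*b + 2)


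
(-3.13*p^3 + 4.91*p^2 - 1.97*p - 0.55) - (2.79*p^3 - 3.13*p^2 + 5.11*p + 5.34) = -5.92*p^3 + 8.04*p^2 - 7.08*p - 5.89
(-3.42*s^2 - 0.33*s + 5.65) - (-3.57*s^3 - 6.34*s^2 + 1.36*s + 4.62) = 3.57*s^3 + 2.92*s^2 - 1.69*s + 1.03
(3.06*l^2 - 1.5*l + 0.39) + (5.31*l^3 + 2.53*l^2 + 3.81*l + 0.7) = 5.31*l^3 + 5.59*l^2 + 2.31*l + 1.09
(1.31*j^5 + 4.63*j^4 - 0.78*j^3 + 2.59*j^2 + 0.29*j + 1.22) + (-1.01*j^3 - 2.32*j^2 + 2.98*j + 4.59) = 1.31*j^5 + 4.63*j^4 - 1.79*j^3 + 0.27*j^2 + 3.27*j + 5.81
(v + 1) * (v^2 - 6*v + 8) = v^3 - 5*v^2 + 2*v + 8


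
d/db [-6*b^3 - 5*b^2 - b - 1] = -18*b^2 - 10*b - 1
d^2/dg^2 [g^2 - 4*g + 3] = 2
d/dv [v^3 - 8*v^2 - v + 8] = 3*v^2 - 16*v - 1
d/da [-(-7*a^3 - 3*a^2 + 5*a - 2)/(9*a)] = 14*a/9 + 1/3 - 2/(9*a^2)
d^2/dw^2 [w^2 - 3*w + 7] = 2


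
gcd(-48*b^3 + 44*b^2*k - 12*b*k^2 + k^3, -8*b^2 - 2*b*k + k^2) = 4*b - k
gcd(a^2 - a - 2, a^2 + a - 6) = a - 2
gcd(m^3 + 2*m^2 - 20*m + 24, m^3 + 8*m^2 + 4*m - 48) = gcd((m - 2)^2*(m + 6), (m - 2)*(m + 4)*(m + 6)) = m^2 + 4*m - 12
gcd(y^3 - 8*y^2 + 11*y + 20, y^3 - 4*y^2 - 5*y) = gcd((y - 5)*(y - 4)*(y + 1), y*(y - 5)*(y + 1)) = y^2 - 4*y - 5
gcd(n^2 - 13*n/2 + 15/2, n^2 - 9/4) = n - 3/2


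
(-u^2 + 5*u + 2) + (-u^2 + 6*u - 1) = -2*u^2 + 11*u + 1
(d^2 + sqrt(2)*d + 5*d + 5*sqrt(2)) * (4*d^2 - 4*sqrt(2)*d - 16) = 4*d^4 + 20*d^3 - 24*d^2 - 120*d - 16*sqrt(2)*d - 80*sqrt(2)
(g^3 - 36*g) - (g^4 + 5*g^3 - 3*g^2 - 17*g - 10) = -g^4 - 4*g^3 + 3*g^2 - 19*g + 10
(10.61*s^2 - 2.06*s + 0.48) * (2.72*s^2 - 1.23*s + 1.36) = 28.8592*s^4 - 18.6535*s^3 + 18.269*s^2 - 3.392*s + 0.6528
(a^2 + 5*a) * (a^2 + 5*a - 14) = a^4 + 10*a^3 + 11*a^2 - 70*a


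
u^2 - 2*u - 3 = (u - 3)*(u + 1)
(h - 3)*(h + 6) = h^2 + 3*h - 18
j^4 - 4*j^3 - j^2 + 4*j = j*(j - 4)*(j - 1)*(j + 1)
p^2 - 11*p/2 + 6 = (p - 4)*(p - 3/2)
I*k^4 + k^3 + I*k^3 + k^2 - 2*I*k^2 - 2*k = k*(k - 1)*(k + 2)*(I*k + 1)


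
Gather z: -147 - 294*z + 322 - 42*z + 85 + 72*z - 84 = 176 - 264*z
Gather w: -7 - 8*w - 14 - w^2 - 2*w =-w^2 - 10*w - 21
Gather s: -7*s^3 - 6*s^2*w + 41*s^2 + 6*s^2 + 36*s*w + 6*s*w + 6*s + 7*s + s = -7*s^3 + s^2*(47 - 6*w) + s*(42*w + 14)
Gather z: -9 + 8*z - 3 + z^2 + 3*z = z^2 + 11*z - 12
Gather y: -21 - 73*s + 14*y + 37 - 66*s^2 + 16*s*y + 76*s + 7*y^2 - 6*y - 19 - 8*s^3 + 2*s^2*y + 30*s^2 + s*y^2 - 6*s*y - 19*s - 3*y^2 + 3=-8*s^3 - 36*s^2 - 16*s + y^2*(s + 4) + y*(2*s^2 + 10*s + 8)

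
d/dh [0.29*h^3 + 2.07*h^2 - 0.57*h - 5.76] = 0.87*h^2 + 4.14*h - 0.57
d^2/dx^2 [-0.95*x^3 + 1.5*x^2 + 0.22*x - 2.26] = 3.0 - 5.7*x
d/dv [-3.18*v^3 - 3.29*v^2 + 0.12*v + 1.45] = -9.54*v^2 - 6.58*v + 0.12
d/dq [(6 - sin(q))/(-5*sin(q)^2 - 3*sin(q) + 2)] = (-5*sin(q)^2 + 60*sin(q) + 16)*cos(q)/(5*sin(q)^2 + 3*sin(q) - 2)^2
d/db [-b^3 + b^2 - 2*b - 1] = -3*b^2 + 2*b - 2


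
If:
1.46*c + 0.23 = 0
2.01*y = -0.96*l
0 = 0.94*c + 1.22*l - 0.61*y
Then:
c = -0.16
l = 0.10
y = -0.05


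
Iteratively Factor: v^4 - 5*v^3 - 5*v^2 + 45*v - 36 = (v - 4)*(v^3 - v^2 - 9*v + 9) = (v - 4)*(v - 1)*(v^2 - 9) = (v - 4)*(v - 1)*(v + 3)*(v - 3)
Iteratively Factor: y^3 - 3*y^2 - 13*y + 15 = (y - 5)*(y^2 + 2*y - 3) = (y - 5)*(y + 3)*(y - 1)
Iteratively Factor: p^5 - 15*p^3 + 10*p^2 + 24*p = (p + 1)*(p^4 - p^3 - 14*p^2 + 24*p) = p*(p + 1)*(p^3 - p^2 - 14*p + 24) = p*(p - 2)*(p + 1)*(p^2 + p - 12) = p*(p - 3)*(p - 2)*(p + 1)*(p + 4)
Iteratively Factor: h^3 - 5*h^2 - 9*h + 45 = (h - 3)*(h^2 - 2*h - 15) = (h - 5)*(h - 3)*(h + 3)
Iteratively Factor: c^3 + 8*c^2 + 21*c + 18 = (c + 2)*(c^2 + 6*c + 9) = (c + 2)*(c + 3)*(c + 3)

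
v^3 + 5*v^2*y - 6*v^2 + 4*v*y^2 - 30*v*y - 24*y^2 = (v - 6)*(v + y)*(v + 4*y)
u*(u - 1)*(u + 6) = u^3 + 5*u^2 - 6*u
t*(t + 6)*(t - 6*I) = t^3 + 6*t^2 - 6*I*t^2 - 36*I*t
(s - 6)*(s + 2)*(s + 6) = s^3 + 2*s^2 - 36*s - 72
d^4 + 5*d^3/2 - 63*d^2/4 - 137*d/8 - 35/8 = (d - 7/2)*(d + 1/2)^2*(d + 5)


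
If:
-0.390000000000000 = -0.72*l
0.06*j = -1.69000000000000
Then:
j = -28.17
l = 0.54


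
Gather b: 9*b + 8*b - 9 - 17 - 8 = 17*b - 34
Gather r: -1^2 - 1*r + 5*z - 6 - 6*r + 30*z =-7*r + 35*z - 7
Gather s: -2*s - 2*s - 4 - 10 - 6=-4*s - 20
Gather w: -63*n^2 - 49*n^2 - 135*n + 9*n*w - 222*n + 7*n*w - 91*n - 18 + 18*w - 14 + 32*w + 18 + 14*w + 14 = -112*n^2 - 448*n + w*(16*n + 64)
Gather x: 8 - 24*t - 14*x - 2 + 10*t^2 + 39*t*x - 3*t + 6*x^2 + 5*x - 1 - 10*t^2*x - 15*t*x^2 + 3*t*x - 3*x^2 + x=10*t^2 - 27*t + x^2*(3 - 15*t) + x*(-10*t^2 + 42*t - 8) + 5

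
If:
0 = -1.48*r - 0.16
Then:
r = -0.11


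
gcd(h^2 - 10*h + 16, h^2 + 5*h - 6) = 1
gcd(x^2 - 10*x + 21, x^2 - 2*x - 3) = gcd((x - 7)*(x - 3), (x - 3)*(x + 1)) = x - 3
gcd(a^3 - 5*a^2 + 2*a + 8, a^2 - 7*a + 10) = a - 2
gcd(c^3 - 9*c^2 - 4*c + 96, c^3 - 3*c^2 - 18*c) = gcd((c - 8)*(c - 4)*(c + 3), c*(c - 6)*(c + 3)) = c + 3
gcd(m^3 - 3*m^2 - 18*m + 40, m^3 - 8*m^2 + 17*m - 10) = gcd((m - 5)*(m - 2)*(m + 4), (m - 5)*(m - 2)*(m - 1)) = m^2 - 7*m + 10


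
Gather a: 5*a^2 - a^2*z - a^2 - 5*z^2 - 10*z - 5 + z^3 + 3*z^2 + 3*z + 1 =a^2*(4 - z) + z^3 - 2*z^2 - 7*z - 4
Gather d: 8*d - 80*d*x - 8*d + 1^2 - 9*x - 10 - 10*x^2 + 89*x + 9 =-80*d*x - 10*x^2 + 80*x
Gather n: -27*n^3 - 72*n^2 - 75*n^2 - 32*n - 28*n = -27*n^3 - 147*n^2 - 60*n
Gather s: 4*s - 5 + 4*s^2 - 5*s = 4*s^2 - s - 5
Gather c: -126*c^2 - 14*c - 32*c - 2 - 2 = -126*c^2 - 46*c - 4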